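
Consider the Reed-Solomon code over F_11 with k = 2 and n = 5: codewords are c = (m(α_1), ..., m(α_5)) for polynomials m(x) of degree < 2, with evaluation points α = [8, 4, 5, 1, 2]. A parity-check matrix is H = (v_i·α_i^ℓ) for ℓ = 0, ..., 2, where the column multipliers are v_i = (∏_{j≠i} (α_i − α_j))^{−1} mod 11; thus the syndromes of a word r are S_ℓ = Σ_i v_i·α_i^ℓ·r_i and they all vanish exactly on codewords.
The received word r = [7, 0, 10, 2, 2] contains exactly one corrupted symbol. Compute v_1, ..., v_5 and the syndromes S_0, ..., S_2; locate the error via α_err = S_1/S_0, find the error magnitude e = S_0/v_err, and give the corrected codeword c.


S = (3, 3, 3), error at position 4, error magnitude e = 10, c = [7, 0, 10, 3, 2].

Step 1: column multipliers v_i = (∏_{j≠i}(α_i − α_j))^{−1} mod 11.
  i = 1 (α = 8): (8−4)(8−5)(8−1)(8−2) = 4·3·7·6 = 504 ≡ 9, so v_1 = 9^{−1} = 5 (mod 11).
  i = 2 (α = 4): (4−8)(4−5)(4−1)(4−2) = (−4)·(−1)·3·2 = 24 ≡ 2, so v_2 = 2^{−1} = 6 (mod 11).
  i = 3 (α = 5): (5−8)(5−4)(5−1)(5−2) = (−3)·1·4·3 = −36 ≡ 8, so v_3 = 8^{−1} = 7 (mod 11).
  i = 4 (α = 1): (1−8)(1−4)(1−5)(1−2) = (−7)·(−3)·(−4)·(−1) = 84 ≡ 7, so v_4 = 7^{−1} = 8 (mod 11).
  i = 5 (α = 2): (2−8)(2−4)(2−5)(2−1) = (−6)·(−2)·(−3)·1 = −36 ≡ 8, so v_5 = 8^{−1} = 7 (mod 11).
  v = [5, 6, 7, 8, 7].
Step 2: syndromes of r = [7, 0, 10, 2, 2] (all sums mod 11).
  S_0 = Σ v_i r_i = 5·7 + 6·0 + 7·10 + 8·2 + 7·2 = 135 ≡ 3.
  S_1 = Σ v_i α_i r_i = 5·8·7 + 6·4·0 + 7·5·10 + 8·1·2 + 7·2·2 = 674 ≡ 3.
  α_i^2 mod 11 = [9, 5, 3, 1, 4].
  S_2 = Σ v_i α_i^2 r_i = 5·9·7 + 6·5·0 + 7·3·10 + 8·1·2 + 7·4·2 = 597 ≡ 3.
  S = (3, 3, 3) ≠ 0, so r is not a codeword (an error is present).
Step 3: locate the error. For a single error e at position i, S_ℓ = v_i·e·α_i^ℓ, so α_err = S_1/S_0.
  S_0^{−1} = 3^{−1} = 4 (mod 11), so α_err = 3·4 = 12 ≡ 1 = α_4. Error position i = 4.
  Consistency check: S_2/S_1 = 3·4 = 12 ≡ 1 = α_err ✓ (single-error assumption holds).
Step 4: error magnitude e = S_0/v_4 = S_0·∏_{j≠4}(α_4 − α_j) = 3·7 = 21 ≡ 10 (mod 11).
Step 5: correct position 4: c_4 = r_4 − e = 2 − 10 ≡ 3 (mod 11). Hence c = [7, 0, 10, 3, 2].
  Check: interpolating c through the α_i gives m(x) = 4 + 10·x (degree < 2) with m(α_i) = c_i for every i, so c is indeed a codeword.


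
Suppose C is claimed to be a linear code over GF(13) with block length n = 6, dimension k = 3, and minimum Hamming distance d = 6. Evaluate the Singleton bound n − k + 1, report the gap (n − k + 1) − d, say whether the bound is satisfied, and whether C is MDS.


Singleton RHS = n − k + 1 = 4, slack = -2, bound violated (no such code; not MDS).

Singleton bound: d ≤ n − k + 1.
Here n = 6, k = 3, so n − k + 1 = 4.
Given d = 6, check d ≤ 4: NO.
Slack = (n − k + 1) − d = -2.
The slack is negative: d = 6 exceeds n − k + 1 = 4 by 2, so the Singleton bound is violated and no linear [6, 3, 6]_13 code can exist. In particular it is not MDS (MDS requires d = n − k + 1 exactly).
Description: the claimed parameters are [6, 3, 6]_13; such a code would be impossible (violates the Singleton bound).


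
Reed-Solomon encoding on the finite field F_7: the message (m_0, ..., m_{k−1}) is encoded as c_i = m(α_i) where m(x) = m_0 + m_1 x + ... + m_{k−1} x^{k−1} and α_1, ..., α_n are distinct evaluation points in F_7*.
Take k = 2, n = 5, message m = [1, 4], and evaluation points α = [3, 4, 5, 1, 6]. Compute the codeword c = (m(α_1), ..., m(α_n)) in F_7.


c = [6, 3, 0, 5, 4]

Message polynomial: m(x) = 1 + 4·x (mod 7).
For each evaluation point α_i, compute m(α_i) mod 7:
  α_1 = 3: Horner steps 4 → 6, so m(3) = 6.
  α_2 = 4: Horner steps 4 → 3, so m(4) = 3.
  α_3 = 5: Horner steps 4 → 0, so m(5) = 0.
  α_4 = 1: Horner steps 4 → 5, so m(1) = 5.
  α_5 = 6: Horner steps 4 → 4, so m(6) = 4.
Codeword c = [6, 3, 0, 5, 4] ∈ F_7^5.


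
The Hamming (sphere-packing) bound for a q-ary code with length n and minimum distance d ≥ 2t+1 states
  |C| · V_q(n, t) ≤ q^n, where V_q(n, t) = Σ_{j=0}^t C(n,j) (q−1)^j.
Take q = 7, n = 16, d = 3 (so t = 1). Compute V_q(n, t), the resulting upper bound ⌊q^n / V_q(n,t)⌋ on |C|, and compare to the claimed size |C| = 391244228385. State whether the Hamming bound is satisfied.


V_q(n, t) = 97, q^n = 33232930569601, Hamming bound = 342607531645, |C| = 391244228385 > bound (violated).

Step 1: Compute V_q(n, t) = Σ_{j=0}^1 C(n, j) (q−1)^j.
  j = 0: C(16,0)·(6)^0 = 1·1 = 1.
  j = 1: C(16,1)·(6)^1 = 16·6 = 96.
  V_q(n, t) = 1 + 96 = 97.
Step 2: q^n = 7^16 = 33232930569601.
Step 3: Hamming bound ⌊q^n / V_q(n,t)⌋ = ⌊33232930569601/97⌋ = 342607531645.
Step 4: Compare |C| = 391244228385 to 342607531645: violated.
The claimed |C| lies above the Hamming bound, so no 7-ary code of length 16 with d ≥ 3 can have 391244228385 codewords.


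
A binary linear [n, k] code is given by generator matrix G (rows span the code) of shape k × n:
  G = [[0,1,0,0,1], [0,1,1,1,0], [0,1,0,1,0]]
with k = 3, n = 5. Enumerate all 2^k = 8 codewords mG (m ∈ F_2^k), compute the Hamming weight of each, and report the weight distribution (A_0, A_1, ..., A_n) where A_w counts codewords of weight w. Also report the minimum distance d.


Weight distribution: A_0 = 1, A_1 = 1, A_2 = 3, A_3 = 3. Minimum distance d = 1.

Enumerate all 2^3 = 8 messages m ∈ F_2^3.
For each, compute codeword c = mG in F_2^5, then tally its weight.
  m = 000 → c = 00000, weight = 0.
  m = 100 → c = 01001, weight = 2.
  m = 010 → c = 01110, weight = 3.
  m = 110 → c = 00111, weight = 3.
  m = 001 → c = 01010, weight = 2.
  m = 101 → c = 00011, weight = 2.
  m = 011 → c = 00100, weight = 1.
  m = 111 → c = 01101, weight = 3.
Tally weights:
  weight 0: 1 codewords.
  weight 1: 1 codewords.
  weight 2: 3 codewords.
  weight 3: 3 codewords.
Minimum distance d = smallest w > 0 with A_w > 0 = 1.
Sanity: Σ A_w = 8 = 2^3 = 8 ✓.


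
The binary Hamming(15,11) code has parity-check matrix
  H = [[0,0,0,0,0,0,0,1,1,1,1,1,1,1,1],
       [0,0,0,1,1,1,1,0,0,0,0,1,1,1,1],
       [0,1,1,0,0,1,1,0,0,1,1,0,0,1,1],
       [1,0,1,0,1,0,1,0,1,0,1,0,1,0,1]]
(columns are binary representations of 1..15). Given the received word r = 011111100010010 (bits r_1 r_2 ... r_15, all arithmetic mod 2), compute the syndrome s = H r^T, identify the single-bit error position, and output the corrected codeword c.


s = (0, 1, 0, 0)^T, error position = 4, corrected codeword c = 011011100010010

Compute s = H r^T mod 2 one row at a time:
  s_1 = 0 + 0 + 0 + 1 + 0 + 0 + 1 + 0 = 2 ≡ 0 (mod 2).
  s_2 = 1 + 1 + 1 + 1 + 0 + 0 + 1 + 0 = 5 ≡ 1 (mod 2).
  s_3 = 1 + 1 + 1 + 1 + 0 + 1 + 1 + 0 = 6 ≡ 0 (mod 2).
  s_4 = 0 + 1 + 1 + 1 + 0 + 1 + 0 + 0 = 4 ≡ 0 (mod 2).
s = (0, 1, 0, 0)^T — this equals column 4 of H (binary 0100), so error is at position 4.
Correct: flip bit 4 of r = 011111100010010 to get c = 011011100010010.


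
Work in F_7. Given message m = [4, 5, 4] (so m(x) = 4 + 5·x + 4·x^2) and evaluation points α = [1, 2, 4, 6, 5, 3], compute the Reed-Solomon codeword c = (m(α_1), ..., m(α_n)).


c = [6, 2, 4, 3, 3, 6]

Message polynomial: m(x) = 4 + 5·x + 4·x^2 (mod 7).
For each evaluation point α_i, compute m(α_i) mod 7:
  α_1 = 1: Horner steps 4 → 2 → 6, so m(1) = 6.
  α_2 = 2: Horner steps 4 → 6 → 2, so m(2) = 2.
  α_3 = 4: Horner steps 4 → 0 → 4, so m(4) = 4.
  α_4 = 6: Horner steps 4 → 1 → 3, so m(6) = 3.
  α_5 = 5: Horner steps 4 → 4 → 3, so m(5) = 3.
  α_6 = 3: Horner steps 4 → 3 → 6, so m(3) = 6.
Codeword c = [6, 2, 4, 3, 3, 6] ∈ F_7^6.


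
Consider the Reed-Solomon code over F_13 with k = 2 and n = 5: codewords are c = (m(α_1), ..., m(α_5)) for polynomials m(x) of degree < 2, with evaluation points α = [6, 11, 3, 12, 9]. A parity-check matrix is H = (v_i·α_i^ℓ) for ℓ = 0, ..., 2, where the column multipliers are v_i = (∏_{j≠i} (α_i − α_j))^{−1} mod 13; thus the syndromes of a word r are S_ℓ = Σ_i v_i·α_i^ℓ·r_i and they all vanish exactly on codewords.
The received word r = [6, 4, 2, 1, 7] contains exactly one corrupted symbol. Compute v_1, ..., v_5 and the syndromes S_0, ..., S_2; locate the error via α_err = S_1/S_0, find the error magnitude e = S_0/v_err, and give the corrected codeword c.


S = (9, 3, 1), error at position 5, error magnitude e = 10, c = [6, 4, 2, 1, 10].

Step 1: column multipliers v_i = (∏_{j≠i}(α_i − α_j))^{−1} mod 13.
  i = 1 (α = 6): (6−11)(6−3)(6−12)(6−9) = (−5)·3·(−6)·(−3) = −270 ≡ 3, so v_1 = 3^{−1} = 9 (mod 13).
  i = 2 (α = 11): (11−6)(11−3)(11−12)(11−9) = 5·8·(−1)·2 = −80 ≡ 11, so v_2 = 11^{−1} = 6 (mod 13).
  i = 3 (α = 3): (3−6)(3−11)(3−12)(3−9) = (−3)·(−8)·(−9)·(−6) = 1296 ≡ 9, so v_3 = 9^{−1} = 3 (mod 13).
  i = 4 (α = 12): (12−6)(12−11)(12−3)(12−9) = 6·1·9·3 = 162 ≡ 6, so v_4 = 6^{−1} = 11 (mod 13).
  i = 5 (α = 9): (9−6)(9−11)(9−3)(9−12) = 3·(−2)·6·(−3) = 108 ≡ 4, so v_5 = 4^{−1} = 10 (mod 13).
  v = [9, 6, 3, 11, 10].
Step 2: syndromes of r = [6, 4, 2, 1, 7] (all sums mod 13).
  S_0 = Σ v_i r_i = 9·6 + 6·4 + 3·2 + 11·1 + 10·7 = 165 ≡ 9.
  S_1 = Σ v_i α_i r_i = 9·6·6 + 6·11·4 + 3·3·2 + 11·12·1 + 10·9·7 = 1368 ≡ 3.
  α_i^2 mod 13 = [10, 4, 9, 1, 3].
  S_2 = Σ v_i α_i^2 r_i = 9·10·6 + 6·4·4 + 3·9·2 + 11·1·1 + 10·3·7 = 911 ≡ 1.
  S = (9, 3, 1) ≠ 0, so r is not a codeword (an error is present).
Step 3: locate the error. For a single error e at position i, S_ℓ = v_i·e·α_i^ℓ, so α_err = S_1/S_0.
  S_0^{−1} = 9^{−1} = 3 (mod 13), so α_err = 3·3 = 9 ≡ 9 = α_5. Error position i = 5.
  Consistency check: S_2/S_1 = 1·9 = 9 ≡ 9 = α_err ✓ (single-error assumption holds).
Step 4: error magnitude e = S_0/v_5 = S_0·∏_{j≠5}(α_5 − α_j) = 9·4 = 36 ≡ 10 (mod 13).
Step 5: correct position 5: c_5 = r_5 − e = 7 − 10 ≡ 10 (mod 13). Hence c = [6, 4, 2, 1, 10].
  Check: interpolating c through the α_i gives m(x) = 11 + 10·x (degree < 2) with m(α_i) = c_i for every i, so c is indeed a codeword.


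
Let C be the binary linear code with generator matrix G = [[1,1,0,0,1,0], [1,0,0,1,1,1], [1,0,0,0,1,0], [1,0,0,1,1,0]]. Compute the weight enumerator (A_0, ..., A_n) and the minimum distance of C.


Weight distribution: A_0 = 1, A_1 = 3, A_2 = 4, A_3 = 4, A_4 = 3, A_5 = 1. Minimum distance d = 1.

Enumerate all 2^4 = 16 messages m ∈ F_2^4.
For each, compute codeword c = mG in F_2^6, then tally its weight.
  m = 0000 → c = 000000, weight = 0.
  m = 1000 → c = 110010, weight = 3.
  m = 0100 → c = 100111, weight = 4.
  m = 1100 → c = 010101, weight = 3.
  m = 0010 → c = 100010, weight = 2.
  m = 1010 → c = 010000, weight = 1.
  m = 0110 → c = 000101, weight = 2.
  m = 1110 → c = 110111, weight = 5.
  m = 0001 → c = 100110, weight = 3.
  m = 1001 → c = 010100, weight = 2.
  m = 0101 → c = 000001, weight = 1.
  m = 1101 → c = 110011, weight = 4.
  m = 0011 → c = 000100, weight = 1.
  m = 1011 → c = 110110, weight = 4.
  m = 0111 → c = 100011, weight = 3.
  m = 1111 → c = 010001, weight = 2.
Tally weights:
  weight 0: 1 codewords.
  weight 1: 3 codewords.
  weight 2: 4 codewords.
  weight 3: 4 codewords.
  weight 4: 3 codewords.
  weight 5: 1 codewords.
Minimum distance d = smallest w > 0 with A_w > 0 = 1.
Sanity: Σ A_w = 16 = 2^4 = 16 ✓.


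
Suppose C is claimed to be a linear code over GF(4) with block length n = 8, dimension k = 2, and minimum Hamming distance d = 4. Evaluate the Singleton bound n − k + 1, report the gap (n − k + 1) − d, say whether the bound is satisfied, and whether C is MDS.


Singleton RHS = n − k + 1 = 7, slack = 3, bound satisfied, not MDS.

Singleton bound: d ≤ n − k + 1.
Here n = 8, k = 2, so n − k + 1 = 7.
Given d = 4, check d ≤ 7: YES.
Slack = (n − k + 1) − d = 3.
The code is NOT MDS (slack = 3 > 0).
Description: the claimed parameters are [8, 2, 4]_4; such a code would be non-MDS.


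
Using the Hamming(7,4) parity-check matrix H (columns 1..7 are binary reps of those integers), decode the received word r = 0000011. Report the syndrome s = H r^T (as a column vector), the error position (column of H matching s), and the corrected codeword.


s = (0, 0, 1)^T, error position = 1, corrected codeword c = 1000011

Compute s = H r^T mod 2 one row at a time:
  s_1 = 0 + 0 + 1 + 1 = 2 ≡ 0 (mod 2).
  s_2 = 0 + 0 + 1 + 1 = 2 ≡ 0 (mod 2).
  s_3 = 0 + 0 + 0 + 1 = 1 ≡ 1 (mod 2).
s = (0, 0, 1)^T — this equals column 1 of H (binary 001), so error is at position 1.
Correct: flip bit 1 of r = 0000011 to get c = 1000011.


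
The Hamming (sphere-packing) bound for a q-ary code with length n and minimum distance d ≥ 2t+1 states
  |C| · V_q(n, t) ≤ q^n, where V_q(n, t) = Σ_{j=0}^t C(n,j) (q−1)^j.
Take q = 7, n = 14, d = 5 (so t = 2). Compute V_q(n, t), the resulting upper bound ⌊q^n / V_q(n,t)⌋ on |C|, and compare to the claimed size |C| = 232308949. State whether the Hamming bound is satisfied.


V_q(n, t) = 3361, q^n = 678223072849, Hamming bound = 201792047, |C| = 232308949 > bound (violated).

Step 1: Compute V_q(n, t) = Σ_{j=0}^2 C(n, j) (q−1)^j.
  j = 0: C(14,0)·(6)^0 = 1·1 = 1.
  j = 1: C(14,1)·(6)^1 = 14·6 = 84.
  j = 2: C(14,2)·(6)^2 = 91·36 = 3276.
  V_q(n, t) = 1 + 84 + 3276 = 3361.
Step 2: q^n = 7^14 = 678223072849.
Step 3: Hamming bound ⌊q^n / V_q(n,t)⌋ = ⌊678223072849/3361⌋ = 201792047.
Step 4: Compare |C| = 232308949 to 201792047: violated.
The claimed |C| lies above the Hamming bound, so no 7-ary code of length 14 with d ≥ 5 can have 232308949 codewords.


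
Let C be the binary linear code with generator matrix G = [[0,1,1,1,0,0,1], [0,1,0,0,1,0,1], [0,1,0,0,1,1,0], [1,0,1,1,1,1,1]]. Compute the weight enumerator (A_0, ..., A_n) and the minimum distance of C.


Weight distribution: A_0 = 1, A_1 = 1, A_2 = 1, A_3 = 4, A_4 = 5, A_5 = 3, A_6 = 1. Minimum distance d = 1.

Enumerate all 2^4 = 16 messages m ∈ F_2^4.
For each, compute codeword c = mG in F_2^7, then tally its weight.
  m = 0000 → c = 0000000, weight = 0.
  m = 1000 → c = 0111001, weight = 4.
  m = 0100 → c = 0100101, weight = 3.
  m = 1100 → c = 0011100, weight = 3.
  m = 0010 → c = 0100110, weight = 3.
  m = 1010 → c = 0011111, weight = 5.
  m = 0110 → c = 0000011, weight = 2.
  m = 1110 → c = 0111010, weight = 4.
  m = 0001 → c = 1011111, weight = 6.
  m = 1001 → c = 1100110, weight = 4.
  m = 0101 → c = 1111010, weight = 5.
  m = 1101 → c = 1000011, weight = 3.
  m = 0011 → c = 1111001, weight = 5.
  m = 1011 → c = 1000000, weight = 1.
  m = 0111 → c = 1011100, weight = 4.
  m = 1111 → c = 1100101, weight = 4.
Tally weights:
  weight 0: 1 codewords.
  weight 1: 1 codewords.
  weight 2: 1 codewords.
  weight 3: 4 codewords.
  weight 4: 5 codewords.
  weight 5: 3 codewords.
  weight 6: 1 codewords.
Minimum distance d = smallest w > 0 with A_w > 0 = 1.
Sanity: Σ A_w = 16 = 2^4 = 16 ✓.


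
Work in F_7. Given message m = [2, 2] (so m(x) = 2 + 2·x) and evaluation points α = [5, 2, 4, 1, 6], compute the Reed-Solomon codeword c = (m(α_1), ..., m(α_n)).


c = [5, 6, 3, 4, 0]

Message polynomial: m(x) = 2 + 2·x (mod 7).
For each evaluation point α_i, compute m(α_i) mod 7:
  α_1 = 5: Horner steps 2 → 5, so m(5) = 5.
  α_2 = 2: Horner steps 2 → 6, so m(2) = 6.
  α_3 = 4: Horner steps 2 → 3, so m(4) = 3.
  α_4 = 1: Horner steps 2 → 4, so m(1) = 4.
  α_5 = 6: Horner steps 2 → 0, so m(6) = 0.
Codeword c = [5, 6, 3, 4, 0] ∈ F_7^5.


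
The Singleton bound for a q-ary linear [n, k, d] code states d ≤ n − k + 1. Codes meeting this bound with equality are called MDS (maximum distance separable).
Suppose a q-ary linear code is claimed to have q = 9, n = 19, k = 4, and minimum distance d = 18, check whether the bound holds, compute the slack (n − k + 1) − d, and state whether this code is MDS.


Singleton RHS = n − k + 1 = 16, slack = -2, bound violated (no such code; not MDS).

Singleton bound: d ≤ n − k + 1.
Here n = 19, k = 4, so n − k + 1 = 16.
Given d = 18, check d ≤ 16: NO.
Slack = (n − k + 1) − d = -2.
The slack is negative: d = 18 exceeds n − k + 1 = 16 by 2, so the Singleton bound is violated and no linear [19, 4, 18]_9 code can exist. In particular it is not MDS (MDS requires d = n − k + 1 exactly).
Description: the claimed parameters are [19, 4, 18]_9; such a code would be impossible (violates the Singleton bound).


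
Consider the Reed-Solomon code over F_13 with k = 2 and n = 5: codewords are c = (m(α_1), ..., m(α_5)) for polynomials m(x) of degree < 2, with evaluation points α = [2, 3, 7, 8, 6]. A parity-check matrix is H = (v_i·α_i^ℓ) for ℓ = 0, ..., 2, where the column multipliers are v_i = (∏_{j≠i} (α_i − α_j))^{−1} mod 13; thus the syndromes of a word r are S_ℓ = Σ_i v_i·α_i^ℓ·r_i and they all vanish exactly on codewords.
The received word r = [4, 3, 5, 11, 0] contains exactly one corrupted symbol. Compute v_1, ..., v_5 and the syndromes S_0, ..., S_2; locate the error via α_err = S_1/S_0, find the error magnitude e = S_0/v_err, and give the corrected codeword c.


S = (1, 7, 10), error at position 3, error magnitude e = 6, c = [4, 3, 12, 11, 0].

Step 1: column multipliers v_i = (∏_{j≠i}(α_i − α_j))^{−1} mod 13.
  i = 1 (α = 2): (2−3)(2−7)(2−8)(2−6) = (−1)·(−5)·(−6)·(−4) = 120 ≡ 3, so v_1 = 3^{−1} = 9 (mod 13).
  i = 2 (α = 3): (3−2)(3−7)(3−8)(3−6) = 1·(−4)·(−5)·(−3) = −60 ≡ 5, so v_2 = 5^{−1} = 8 (mod 13).
  i = 3 (α = 7): (7−2)(7−3)(7−8)(7−6) = 5·4·(−1)·1 = −20 ≡ 6, so v_3 = 6^{−1} = 11 (mod 13).
  i = 4 (α = 8): (8−2)(8−3)(8−7)(8−6) = 6·5·1·2 = 60 ≡ 8, so v_4 = 8^{−1} = 5 (mod 13).
  i = 5 (α = 6): (6−2)(6−3)(6−7)(6−8) = 4·3·(−1)·(−2) = 24 ≡ 11, so v_5 = 11^{−1} = 6 (mod 13).
  v = [9, 8, 11, 5, 6].
Step 2: syndromes of r = [4, 3, 5, 11, 0] (all sums mod 13).
  S_0 = Σ v_i r_i = 9·4 + 8·3 + 11·5 + 5·11 + 6·0 = 170 ≡ 1.
  S_1 = Σ v_i α_i r_i = 9·2·4 + 8·3·3 + 11·7·5 + 5·8·11 + 6·6·0 = 969 ≡ 7.
  α_i^2 mod 13 = [4, 9, 10, 12, 10].
  S_2 = Σ v_i α_i^2 r_i = 9·4·4 + 8·9·3 + 11·10·5 + 5·12·11 + 6·10·0 = 1570 ≡ 10.
  S = (1, 7, 10) ≠ 0, so r is not a codeword (an error is present).
Step 3: locate the error. For a single error e at position i, S_ℓ = v_i·e·α_i^ℓ, so α_err = S_1/S_0.
  S_0^{−1} = 1^{−1} = 1 (mod 13), so α_err = 7·1 = 7 ≡ 7 = α_3. Error position i = 3.
  Consistency check: S_2/S_1 = 10·2 = 20 ≡ 7 = α_err ✓ (single-error assumption holds).
Step 4: error magnitude e = S_0/v_3 = S_0·∏_{j≠3}(α_3 − α_j) = 1·6 = 6 ≡ 6 (mod 13).
Step 5: correct position 3: c_3 = r_3 − e = 5 − 6 ≡ 12 (mod 13). Hence c = [4, 3, 12, 11, 0].
  Check: interpolating c through the α_i gives m(x) = 6 + 12·x (degree < 2) with m(α_i) = c_i for every i, so c is indeed a codeword.


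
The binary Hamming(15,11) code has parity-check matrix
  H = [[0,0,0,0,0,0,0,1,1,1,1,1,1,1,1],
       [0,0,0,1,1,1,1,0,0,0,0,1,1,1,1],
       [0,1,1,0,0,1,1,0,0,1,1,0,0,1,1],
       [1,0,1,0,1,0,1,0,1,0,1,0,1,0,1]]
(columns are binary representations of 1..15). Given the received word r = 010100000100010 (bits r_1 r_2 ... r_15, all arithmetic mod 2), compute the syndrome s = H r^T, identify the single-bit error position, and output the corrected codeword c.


s = (0, 0, 1, 0)^T, error position = 2, corrected codeword c = 000100000100010

Compute s = H r^T mod 2 one row at a time:
  s_1 = 0 + 0 + 1 + 0 + 0 + 0 + 1 + 0 = 2 ≡ 0 (mod 2).
  s_2 = 1 + 0 + 0 + 0 + 0 + 0 + 1 + 0 = 2 ≡ 0 (mod 2).
  s_3 = 1 + 0 + 0 + 0 + 1 + 0 + 1 + 0 = 3 ≡ 1 (mod 2).
  s_4 = 0 + 0 + 0 + 0 + 0 + 0 + 0 + 0 = 0 ≡ 0 (mod 2).
s = (0, 0, 1, 0)^T — this equals column 2 of H (binary 0010), so error is at position 2.
Correct: flip bit 2 of r = 010100000100010 to get c = 000100000100010.


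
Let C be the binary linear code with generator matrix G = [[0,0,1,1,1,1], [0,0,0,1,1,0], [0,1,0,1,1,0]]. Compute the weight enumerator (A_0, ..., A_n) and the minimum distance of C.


Weight distribution: A_0 = 1, A_1 = 1, A_2 = 2, A_3 = 2, A_4 = 1, A_5 = 1. Minimum distance d = 1.

Enumerate all 2^3 = 8 messages m ∈ F_2^3.
For each, compute codeword c = mG in F_2^6, then tally its weight.
  m = 000 → c = 000000, weight = 0.
  m = 100 → c = 001111, weight = 4.
  m = 010 → c = 000110, weight = 2.
  m = 110 → c = 001001, weight = 2.
  m = 001 → c = 010110, weight = 3.
  m = 101 → c = 011001, weight = 3.
  m = 011 → c = 010000, weight = 1.
  m = 111 → c = 011111, weight = 5.
Tally weights:
  weight 0: 1 codewords.
  weight 1: 1 codewords.
  weight 2: 2 codewords.
  weight 3: 2 codewords.
  weight 4: 1 codewords.
  weight 5: 1 codewords.
Minimum distance d = smallest w > 0 with A_w > 0 = 1.
Sanity: Σ A_w = 8 = 2^3 = 8 ✓.


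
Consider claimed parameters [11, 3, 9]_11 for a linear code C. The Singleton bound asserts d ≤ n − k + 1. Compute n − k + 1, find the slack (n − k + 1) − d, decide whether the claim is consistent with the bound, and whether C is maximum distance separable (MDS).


Singleton RHS = n − k + 1 = 9, slack = 0, bound satisfied, MDS.

Singleton bound: d ≤ n − k + 1.
Here n = 11, k = 3, so n − k + 1 = 9.
Given d = 9, check d ≤ 9: YES.
Slack = (n − k + 1) − d = 0.
The code is MDS (slack = 0).
Description: the claimed parameters are [11, 3, 9]_11; such a code would be MDS (meets Singleton bound).


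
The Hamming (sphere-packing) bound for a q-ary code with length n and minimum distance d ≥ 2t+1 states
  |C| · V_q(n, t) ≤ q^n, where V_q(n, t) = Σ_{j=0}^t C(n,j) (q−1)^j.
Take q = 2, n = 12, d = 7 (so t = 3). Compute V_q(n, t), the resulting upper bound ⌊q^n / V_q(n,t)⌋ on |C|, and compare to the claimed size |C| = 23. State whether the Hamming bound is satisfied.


V_q(n, t) = 299, q^n = 4096, Hamming bound = 13, |C| = 23 > bound (violated).

Step 1: Compute V_q(n, t) = Σ_{j=0}^3 C(n, j) (q−1)^j.
  j = 0: C(12,0)·(1)^0 = 1·1 = 1.
  j = 1: C(12,1)·(1)^1 = 12·1 = 12.
  j = 2: C(12,2)·(1)^2 = 66·1 = 66.
  j = 3: C(12,3)·(1)^3 = 220·1 = 220.
  V_q(n, t) = 1 + 12 + 66 + 220 = 299.
Step 2: q^n = 2^12 = 4096.
Step 3: Hamming bound ⌊q^n / V_q(n,t)⌋ = ⌊4096/299⌋ = 13.
Step 4: Compare |C| = 23 to 13: violated.
The claimed |C| lies above the Hamming bound, so no 2-ary code of length 12 with d ≥ 7 can have 23 codewords.


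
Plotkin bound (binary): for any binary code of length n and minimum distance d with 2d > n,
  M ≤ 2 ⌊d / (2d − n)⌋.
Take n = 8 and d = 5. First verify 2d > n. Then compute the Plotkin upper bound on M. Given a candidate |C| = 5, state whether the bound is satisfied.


Plotkin bound M ≤ 4; given |C| = 5 > bound (violated).

Check applicability: 2d = 10, n = 8.
2d − n = 2 > 0, so Plotkin applies.
Compute d/(2d−n) = 5/2 ≈ 2.5000.
⌊d/(2d−n)⌋ = 2.
Plotkin bound: M ≤ 2·2 = 4.
Given |C| = 5, check: VIOLATED.
This |C| is above the Plotkin bound, so no binary code with n = 8, d = 5 and 5 codewords exists.


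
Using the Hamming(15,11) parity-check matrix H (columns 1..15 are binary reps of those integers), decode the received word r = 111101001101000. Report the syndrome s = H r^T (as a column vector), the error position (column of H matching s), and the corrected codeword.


s = (1, 1, 0, 1)^T, error position = 13, corrected codeword c = 111101001101100

Compute s = H r^T mod 2 one row at a time:
  s_1 = 0 + 1 + 1 + 0 + 1 + 0 + 0 + 0 = 3 ≡ 1 (mod 2).
  s_2 = 1 + 0 + 1 + 0 + 1 + 0 + 0 + 0 = 3 ≡ 1 (mod 2).
  s_3 = 1 + 1 + 1 + 0 + 1 + 0 + 0 + 0 = 4 ≡ 0 (mod 2).
  s_4 = 1 + 1 + 0 + 0 + 1 + 0 + 0 + 0 = 3 ≡ 1 (mod 2).
s = (1, 1, 0, 1)^T — this equals column 13 of H (binary 1101), so error is at position 13.
Correct: flip bit 13 of r = 111101001101000 to get c = 111101001101100.


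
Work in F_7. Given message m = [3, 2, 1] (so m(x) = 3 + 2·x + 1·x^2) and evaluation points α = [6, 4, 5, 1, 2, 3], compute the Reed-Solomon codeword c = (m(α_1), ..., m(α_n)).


c = [2, 6, 3, 6, 4, 4]

Message polynomial: m(x) = 3 + 2·x + 1·x^2 (mod 7).
For each evaluation point α_i, compute m(α_i) mod 7:
  α_1 = 6: Horner steps 1 → 1 → 2, so m(6) = 2.
  α_2 = 4: Horner steps 1 → 6 → 6, so m(4) = 6.
  α_3 = 5: Horner steps 1 → 0 → 3, so m(5) = 3.
  α_4 = 1: Horner steps 1 → 3 → 6, so m(1) = 6.
  α_5 = 2: Horner steps 1 → 4 → 4, so m(2) = 4.
  α_6 = 3: Horner steps 1 → 5 → 4, so m(3) = 4.
Codeword c = [2, 6, 3, 6, 4, 4] ∈ F_7^6.


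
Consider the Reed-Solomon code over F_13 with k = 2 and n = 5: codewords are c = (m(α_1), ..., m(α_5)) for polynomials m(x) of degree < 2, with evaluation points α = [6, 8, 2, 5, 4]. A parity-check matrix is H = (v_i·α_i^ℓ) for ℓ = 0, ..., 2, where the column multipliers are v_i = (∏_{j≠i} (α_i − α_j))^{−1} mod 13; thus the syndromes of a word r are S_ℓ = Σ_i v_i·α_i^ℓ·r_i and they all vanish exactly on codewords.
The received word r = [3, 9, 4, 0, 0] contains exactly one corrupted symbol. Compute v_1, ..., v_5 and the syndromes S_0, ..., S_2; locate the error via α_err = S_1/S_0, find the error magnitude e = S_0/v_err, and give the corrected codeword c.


S = (12, 9, 10), error at position 5, error magnitude e = 3, c = [3, 9, 4, 0, 10].

Step 1: column multipliers v_i = (∏_{j≠i}(α_i − α_j))^{−1} mod 13.
  i = 1 (α = 6): (6−8)(6−2)(6−5)(6−4) = (−2)·4·1·2 = −16 ≡ 10, so v_1 = 10^{−1} = 4 (mod 13).
  i = 2 (α = 8): (8−6)(8−2)(8−5)(8−4) = 2·6·3·4 = 144 ≡ 1, so v_2 = 1^{−1} = 1 (mod 13).
  i = 3 (α = 2): (2−6)(2−8)(2−5)(2−4) = (−4)·(−6)·(−3)·(−2) = 144 ≡ 1, so v_3 = 1^{−1} = 1 (mod 13).
  i = 4 (α = 5): (5−6)(5−8)(5−2)(5−4) = (−1)·(−3)·3·1 = 9 ≡ 9, so v_4 = 9^{−1} = 3 (mod 13).
  i = 5 (α = 4): (4−6)(4−8)(4−2)(4−5) = (−2)·(−4)·2·(−1) = −16 ≡ 10, so v_5 = 10^{−1} = 4 (mod 13).
  v = [4, 1, 1, 3, 4].
Step 2: syndromes of r = [3, 9, 4, 0, 0] (all sums mod 13).
  S_0 = Σ v_i r_i = 4·3 + 1·9 + 1·4 + 3·0 + 4·0 = 25 ≡ 12.
  S_1 = Σ v_i α_i r_i = 4·6·3 + 1·8·9 + 1·2·4 + 3·5·0 + 4·4·0 = 152 ≡ 9.
  α_i^2 mod 13 = [10, 12, 4, 12, 3].
  S_2 = Σ v_i α_i^2 r_i = 4·10·3 + 1·12·9 + 1·4·4 + 3·12·0 + 4·3·0 = 244 ≡ 10.
  S = (12, 9, 10) ≠ 0, so r is not a codeword (an error is present).
Step 3: locate the error. For a single error e at position i, S_ℓ = v_i·e·α_i^ℓ, so α_err = S_1/S_0.
  S_0^{−1} = 12^{−1} = 12 (mod 13), so α_err = 9·12 = 108 ≡ 4 = α_5. Error position i = 5.
  Consistency check: S_2/S_1 = 10·3 = 30 ≡ 4 = α_err ✓ (single-error assumption holds).
Step 4: error magnitude e = S_0/v_5 = S_0·∏_{j≠5}(α_5 − α_j) = 12·10 = 120 ≡ 3 (mod 13).
Step 5: correct position 5: c_5 = r_5 − e = 0 − 3 ≡ 10 (mod 13). Hence c = [3, 9, 4, 0, 10].
  Check: interpolating c through the α_i gives m(x) = 11 + 3·x (degree < 2) with m(α_i) = c_i for every i, so c is indeed a codeword.


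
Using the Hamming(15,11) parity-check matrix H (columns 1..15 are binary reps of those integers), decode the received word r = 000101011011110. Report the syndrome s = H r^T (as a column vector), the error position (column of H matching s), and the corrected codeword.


s = (0, 1, 1, 1)^T, error position = 7, corrected codeword c = 000101111011110

Compute s = H r^T mod 2 one row at a time:
  s_1 = 1 + 1 + 0 + 1 + 1 + 1 + 1 + 0 = 6 ≡ 0 (mod 2).
  s_2 = 1 + 0 + 1 + 0 + 1 + 1 + 1 + 0 = 5 ≡ 1 (mod 2).
  s_3 = 0 + 0 + 1 + 0 + 0 + 1 + 1 + 0 = 3 ≡ 1 (mod 2).
  s_4 = 0 + 0 + 0 + 0 + 1 + 1 + 1 + 0 = 3 ≡ 1 (mod 2).
s = (0, 1, 1, 1)^T — this equals column 7 of H (binary 0111), so error is at position 7.
Correct: flip bit 7 of r = 000101011011110 to get c = 000101111011110.


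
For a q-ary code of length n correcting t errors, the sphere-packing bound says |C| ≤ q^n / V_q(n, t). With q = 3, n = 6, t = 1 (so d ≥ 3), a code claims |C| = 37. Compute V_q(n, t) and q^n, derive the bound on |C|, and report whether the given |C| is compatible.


V_q(n, t) = 13, q^n = 729, Hamming bound = 56, |C| = 37 ≤ bound (satisfied).

Step 1: Compute V_q(n, t) = Σ_{j=0}^1 C(n, j) (q−1)^j.
  j = 0: C(6,0)·(2)^0 = 1·1 = 1.
  j = 1: C(6,1)·(2)^1 = 6·2 = 12.
  V_q(n, t) = 1 + 12 = 13.
Step 2: q^n = 3^6 = 729.
Step 3: Hamming bound ⌊q^n / V_q(n,t)⌋ = ⌊729/13⌋ = 56.
Step 4: Compare |C| = 37 to 56: satisfied.
The claimed |C| lies below the Hamming bound.


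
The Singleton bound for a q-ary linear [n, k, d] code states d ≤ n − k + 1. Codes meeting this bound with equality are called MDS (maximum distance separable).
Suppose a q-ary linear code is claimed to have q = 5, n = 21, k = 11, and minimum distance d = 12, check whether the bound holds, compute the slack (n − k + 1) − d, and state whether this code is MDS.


Singleton RHS = n − k + 1 = 11, slack = -1, bound violated (no such code; not MDS).

Singleton bound: d ≤ n − k + 1.
Here n = 21, k = 11, so n − k + 1 = 11.
Given d = 12, check d ≤ 11: NO.
Slack = (n − k + 1) − d = -1.
The slack is negative: d = 12 exceeds n − k + 1 = 11 by 1, so the Singleton bound is violated and no linear [21, 11, 12]_5 code can exist. In particular it is not MDS (MDS requires d = n − k + 1 exactly).
Description: the claimed parameters are [21, 11, 12]_5; such a code would be impossible (violates the Singleton bound).


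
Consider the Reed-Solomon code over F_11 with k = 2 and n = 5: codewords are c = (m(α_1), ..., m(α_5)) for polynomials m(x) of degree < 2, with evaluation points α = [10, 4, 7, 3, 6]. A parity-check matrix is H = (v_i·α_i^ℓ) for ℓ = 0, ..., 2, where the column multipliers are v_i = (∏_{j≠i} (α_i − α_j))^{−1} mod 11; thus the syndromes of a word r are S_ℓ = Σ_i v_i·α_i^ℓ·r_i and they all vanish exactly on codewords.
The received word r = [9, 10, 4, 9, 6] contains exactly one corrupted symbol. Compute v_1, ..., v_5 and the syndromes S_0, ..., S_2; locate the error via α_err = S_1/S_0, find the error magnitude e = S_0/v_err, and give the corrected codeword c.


S = (9, 5, 4), error at position 4, error magnitude e = 8, c = [9, 10, 4, 1, 6].

Step 1: column multipliers v_i = (∏_{j≠i}(α_i − α_j))^{−1} mod 11.
  i = 1 (α = 10): (10−4)(10−7)(10−3)(10−6) = 6·3·7·4 = 504 ≡ 9, so v_1 = 9^{−1} = 5 (mod 11).
  i = 2 (α = 4): (4−10)(4−7)(4−3)(4−6) = (−6)·(−3)·1·(−2) = −36 ≡ 8, so v_2 = 8^{−1} = 7 (mod 11).
  i = 3 (α = 7): (7−10)(7−4)(7−3)(7−6) = (−3)·3·4·1 = −36 ≡ 8, so v_3 = 8^{−1} = 7 (mod 11).
  i = 4 (α = 3): (3−10)(3−4)(3−7)(3−6) = (−7)·(−1)·(−4)·(−3) = 84 ≡ 7, so v_4 = 7^{−1} = 8 (mod 11).
  i = 5 (α = 6): (6−10)(6−4)(6−7)(6−3) = (−4)·2·(−1)·3 = 24 ≡ 2, so v_5 = 2^{−1} = 6 (mod 11).
  v = [5, 7, 7, 8, 6].
Step 2: syndromes of r = [9, 10, 4, 9, 6] (all sums mod 11).
  S_0 = Σ v_i r_i = 5·9 + 7·10 + 7·4 + 8·9 + 6·6 = 251 ≡ 9.
  S_1 = Σ v_i α_i r_i = 5·10·9 + 7·4·10 + 7·7·4 + 8·3·9 + 6·6·6 = 1358 ≡ 5.
  α_i^2 mod 11 = [1, 5, 5, 9, 3].
  S_2 = Σ v_i α_i^2 r_i = 5·1·9 + 7·5·10 + 7·5·4 + 8·9·9 + 6·3·6 = 1291 ≡ 4.
  S = (9, 5, 4) ≠ 0, so r is not a codeword (an error is present).
Step 3: locate the error. For a single error e at position i, S_ℓ = v_i·e·α_i^ℓ, so α_err = S_1/S_0.
  S_0^{−1} = 9^{−1} = 5 (mod 11), so α_err = 5·5 = 25 ≡ 3 = α_4. Error position i = 4.
  Consistency check: S_2/S_1 = 4·9 = 36 ≡ 3 = α_err ✓ (single-error assumption holds).
Step 4: error magnitude e = S_0/v_4 = S_0·∏_{j≠4}(α_4 − α_j) = 9·7 = 63 ≡ 8 (mod 11).
Step 5: correct position 4: c_4 = r_4 − e = 9 − 8 ≡ 1 (mod 11). Hence c = [9, 10, 4, 1, 6].
  Check: interpolating c through the α_i gives m(x) = 7 + 9·x (degree < 2) with m(α_i) = c_i for every i, so c is indeed a codeword.


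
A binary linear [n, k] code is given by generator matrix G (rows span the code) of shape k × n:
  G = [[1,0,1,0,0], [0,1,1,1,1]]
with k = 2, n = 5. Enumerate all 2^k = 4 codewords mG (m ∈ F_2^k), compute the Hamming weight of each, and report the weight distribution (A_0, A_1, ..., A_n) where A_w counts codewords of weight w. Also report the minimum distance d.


Weight distribution: A_0 = 1, A_2 = 1, A_4 = 2. Minimum distance d = 2.

Enumerate all 2^2 = 4 messages m ∈ F_2^2.
For each, compute codeword c = mG in F_2^5, then tally its weight.
  m = 00 → c = 00000, weight = 0.
  m = 10 → c = 10100, weight = 2.
  m = 01 → c = 01111, weight = 4.
  m = 11 → c = 11011, weight = 4.
Tally weights:
  weight 0: 1 codewords.
  weight 2: 1 codewords.
  weight 4: 2 codewords.
Minimum distance d = smallest w > 0 with A_w > 0 = 2.
Sanity: Σ A_w = 4 = 2^2 = 4 ✓.


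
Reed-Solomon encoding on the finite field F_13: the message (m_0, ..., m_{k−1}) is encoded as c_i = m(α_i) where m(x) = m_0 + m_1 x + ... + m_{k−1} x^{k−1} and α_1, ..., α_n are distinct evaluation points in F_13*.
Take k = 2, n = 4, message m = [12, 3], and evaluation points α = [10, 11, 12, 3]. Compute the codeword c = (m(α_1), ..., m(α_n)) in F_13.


c = [3, 6, 9, 8]

Message polynomial: m(x) = 12 + 3·x (mod 13).
For each evaluation point α_i, compute m(α_i) mod 13:
  α_1 = 10: Horner steps 3 → 3, so m(10) = 3.
  α_2 = 11: Horner steps 3 → 6, so m(11) = 6.
  α_3 = 12: Horner steps 3 → 9, so m(12) = 9.
  α_4 = 3: Horner steps 3 → 8, so m(3) = 8.
Codeword c = [3, 6, 9, 8] ∈ F_13^4.


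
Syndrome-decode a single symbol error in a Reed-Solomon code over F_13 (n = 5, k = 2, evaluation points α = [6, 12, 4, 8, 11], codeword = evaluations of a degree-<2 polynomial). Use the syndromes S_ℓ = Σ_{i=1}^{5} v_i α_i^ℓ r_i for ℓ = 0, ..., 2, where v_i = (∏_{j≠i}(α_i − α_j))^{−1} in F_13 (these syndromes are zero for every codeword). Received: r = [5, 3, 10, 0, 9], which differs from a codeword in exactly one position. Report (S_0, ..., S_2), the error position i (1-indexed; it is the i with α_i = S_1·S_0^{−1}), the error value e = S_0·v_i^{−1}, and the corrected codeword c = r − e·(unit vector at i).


S = (3, 7, 12), error at position 5, error magnitude e = 10, c = [5, 3, 10, 0, 12].

Step 1: column multipliers v_i = (∏_{j≠i}(α_i − α_j))^{−1} mod 13.
  i = 1 (α = 6): (6−12)(6−4)(6−8)(6−11) = (−6)·2·(−2)·(−5) = −120 ≡ 10, so v_1 = 10^{−1} = 4 (mod 13).
  i = 2 (α = 12): (12−6)(12−4)(12−8)(12−11) = 6·8·4·1 = 192 ≡ 10, so v_2 = 10^{−1} = 4 (mod 13).
  i = 3 (α = 4): (4−6)(4−12)(4−8)(4−11) = (−2)·(−8)·(−4)·(−7) = 448 ≡ 6, so v_3 = 6^{−1} = 11 (mod 13).
  i = 4 (α = 8): (8−6)(8−12)(8−4)(8−11) = 2·(−4)·4·(−3) = 96 ≡ 5, so v_4 = 5^{−1} = 8 (mod 13).
  i = 5 (α = 11): (11−6)(11−12)(11−4)(11−8) = 5·(−1)·7·3 = −105 ≡ 12, so v_5 = 12^{−1} = 12 (mod 13).
  v = [4, 4, 11, 8, 12].
Step 2: syndromes of r = [5, 3, 10, 0, 9] (all sums mod 13).
  S_0 = Σ v_i r_i = 4·5 + 4·3 + 11·10 + 8·0 + 12·9 = 250 ≡ 3.
  S_1 = Σ v_i α_i r_i = 4·6·5 + 4·12·3 + 11·4·10 + 8·8·0 + 12·11·9 = 1892 ≡ 7.
  α_i^2 mod 13 = [10, 1, 3, 12, 4].
  S_2 = Σ v_i α_i^2 r_i = 4·10·5 + 4·1·3 + 11·3·10 + 8·12·0 + 12·4·9 = 974 ≡ 12.
  S = (3, 7, 12) ≠ 0, so r is not a codeword (an error is present).
Step 3: locate the error. For a single error e at position i, S_ℓ = v_i·e·α_i^ℓ, so α_err = S_1/S_0.
  S_0^{−1} = 3^{−1} = 9 (mod 13), so α_err = 7·9 = 63 ≡ 11 = α_5. Error position i = 5.
  Consistency check: S_2/S_1 = 12·2 = 24 ≡ 11 = α_err ✓ (single-error assumption holds).
Step 4: error magnitude e = S_0/v_5 = S_0·∏_{j≠5}(α_5 − α_j) = 3·12 = 36 ≡ 10 (mod 13).
Step 5: correct position 5: c_5 = r_5 − e = 9 − 10 ≡ 12 (mod 13). Hence c = [5, 3, 10, 0, 12].
  Check: interpolating c through the α_i gives m(x) = 7 + 4·x (degree < 2) with m(α_i) = c_i for every i, so c is indeed a codeword.


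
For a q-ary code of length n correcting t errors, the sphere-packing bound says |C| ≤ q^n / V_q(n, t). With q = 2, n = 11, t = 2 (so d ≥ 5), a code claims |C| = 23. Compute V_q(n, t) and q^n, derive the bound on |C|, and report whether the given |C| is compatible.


V_q(n, t) = 67, q^n = 2048, Hamming bound = 30, |C| = 23 ≤ bound (satisfied).

Step 1: Compute V_q(n, t) = Σ_{j=0}^2 C(n, j) (q−1)^j.
  j = 0: C(11,0)·(1)^0 = 1·1 = 1.
  j = 1: C(11,1)·(1)^1 = 11·1 = 11.
  j = 2: C(11,2)·(1)^2 = 55·1 = 55.
  V_q(n, t) = 1 + 11 + 55 = 67.
Step 2: q^n = 2^11 = 2048.
Step 3: Hamming bound ⌊q^n / V_q(n,t)⌋ = ⌊2048/67⌋ = 30.
Step 4: Compare |C| = 23 to 30: satisfied.
The claimed |C| lies below the Hamming bound.


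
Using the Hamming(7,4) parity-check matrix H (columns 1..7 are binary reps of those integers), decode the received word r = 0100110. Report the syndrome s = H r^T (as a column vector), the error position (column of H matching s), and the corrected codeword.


s = (0, 0, 1)^T, error position = 1, corrected codeword c = 1100110

Compute s = H r^T mod 2 one row at a time:
  s_1 = 0 + 1 + 1 + 0 = 2 ≡ 0 (mod 2).
  s_2 = 1 + 0 + 1 + 0 = 2 ≡ 0 (mod 2).
  s_3 = 0 + 0 + 1 + 0 = 1 ≡ 1 (mod 2).
s = (0, 0, 1)^T — this equals column 1 of H (binary 001), so error is at position 1.
Correct: flip bit 1 of r = 0100110 to get c = 1100110.


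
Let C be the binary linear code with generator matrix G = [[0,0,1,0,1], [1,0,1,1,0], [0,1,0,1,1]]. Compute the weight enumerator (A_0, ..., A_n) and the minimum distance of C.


Weight distribution: A_0 = 1, A_2 = 2, A_3 = 4, A_4 = 1. Minimum distance d = 2.

Enumerate all 2^3 = 8 messages m ∈ F_2^3.
For each, compute codeword c = mG in F_2^5, then tally its weight.
  m = 000 → c = 00000, weight = 0.
  m = 100 → c = 00101, weight = 2.
  m = 010 → c = 10110, weight = 3.
  m = 110 → c = 10011, weight = 3.
  m = 001 → c = 01011, weight = 3.
  m = 101 → c = 01110, weight = 3.
  m = 011 → c = 11101, weight = 4.
  m = 111 → c = 11000, weight = 2.
Tally weights:
  weight 0: 1 codewords.
  weight 2: 2 codewords.
  weight 3: 4 codewords.
  weight 4: 1 codewords.
Minimum distance d = smallest w > 0 with A_w > 0 = 2.
Sanity: Σ A_w = 8 = 2^3 = 8 ✓.


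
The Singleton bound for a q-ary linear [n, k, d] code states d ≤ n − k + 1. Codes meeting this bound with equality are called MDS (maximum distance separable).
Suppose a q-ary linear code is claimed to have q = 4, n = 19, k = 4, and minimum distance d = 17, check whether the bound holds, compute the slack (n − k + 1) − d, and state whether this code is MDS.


Singleton RHS = n − k + 1 = 16, slack = -1, bound violated (no such code; not MDS).

Singleton bound: d ≤ n − k + 1.
Here n = 19, k = 4, so n − k + 1 = 16.
Given d = 17, check d ≤ 16: NO.
Slack = (n − k + 1) − d = -1.
The slack is negative: d = 17 exceeds n − k + 1 = 16 by 1, so the Singleton bound is violated and no linear [19, 4, 17]_4 code can exist. In particular it is not MDS (MDS requires d = n − k + 1 exactly).
Description: the claimed parameters are [19, 4, 17]_4; such a code would be impossible (violates the Singleton bound).


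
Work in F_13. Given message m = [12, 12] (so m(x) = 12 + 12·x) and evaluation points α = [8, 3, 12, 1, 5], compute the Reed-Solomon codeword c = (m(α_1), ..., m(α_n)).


c = [4, 9, 0, 11, 7]

Message polynomial: m(x) = 12 + 12·x (mod 13).
For each evaluation point α_i, compute m(α_i) mod 13:
  α_1 = 8: Horner steps 12 → 4, so m(8) = 4.
  α_2 = 3: Horner steps 12 → 9, so m(3) = 9.
  α_3 = 12: Horner steps 12 → 0, so m(12) = 0.
  α_4 = 1: Horner steps 12 → 11, so m(1) = 11.
  α_5 = 5: Horner steps 12 → 7, so m(5) = 7.
Codeword c = [4, 9, 0, 11, 7] ∈ F_13^5.


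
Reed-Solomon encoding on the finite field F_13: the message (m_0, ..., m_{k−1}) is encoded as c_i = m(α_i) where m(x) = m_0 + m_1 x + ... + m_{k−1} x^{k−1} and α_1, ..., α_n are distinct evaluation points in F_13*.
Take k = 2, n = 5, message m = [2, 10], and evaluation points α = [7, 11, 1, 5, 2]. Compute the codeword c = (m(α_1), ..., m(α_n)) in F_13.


c = [7, 8, 12, 0, 9]

Message polynomial: m(x) = 2 + 10·x (mod 13).
For each evaluation point α_i, compute m(α_i) mod 13:
  α_1 = 7: Horner steps 10 → 7, so m(7) = 7.
  α_2 = 11: Horner steps 10 → 8, so m(11) = 8.
  α_3 = 1: Horner steps 10 → 12, so m(1) = 12.
  α_4 = 5: Horner steps 10 → 0, so m(5) = 0.
  α_5 = 2: Horner steps 10 → 9, so m(2) = 9.
Codeword c = [7, 8, 12, 0, 9] ∈ F_13^5.
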